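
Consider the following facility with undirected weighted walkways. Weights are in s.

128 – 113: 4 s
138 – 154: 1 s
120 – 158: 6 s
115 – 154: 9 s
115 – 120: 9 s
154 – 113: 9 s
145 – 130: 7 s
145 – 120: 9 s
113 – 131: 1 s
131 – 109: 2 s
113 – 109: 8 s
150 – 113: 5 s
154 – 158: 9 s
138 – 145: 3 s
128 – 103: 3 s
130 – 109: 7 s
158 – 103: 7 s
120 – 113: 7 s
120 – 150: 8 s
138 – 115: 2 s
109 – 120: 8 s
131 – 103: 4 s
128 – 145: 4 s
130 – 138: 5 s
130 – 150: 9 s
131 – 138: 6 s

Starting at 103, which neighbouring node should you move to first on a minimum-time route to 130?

Candidate routes:
103 - 128 - 145 - 130: 3+4+7 = 14
103 - 131 - 109 - 130: 4+2+7 = 13
103 - 131 - 138 - 130: 4+6+5 = 15
Cheapest is 103 - 131 - 109 - 130 at 13 s.
So from 103 the first move is to 131.

131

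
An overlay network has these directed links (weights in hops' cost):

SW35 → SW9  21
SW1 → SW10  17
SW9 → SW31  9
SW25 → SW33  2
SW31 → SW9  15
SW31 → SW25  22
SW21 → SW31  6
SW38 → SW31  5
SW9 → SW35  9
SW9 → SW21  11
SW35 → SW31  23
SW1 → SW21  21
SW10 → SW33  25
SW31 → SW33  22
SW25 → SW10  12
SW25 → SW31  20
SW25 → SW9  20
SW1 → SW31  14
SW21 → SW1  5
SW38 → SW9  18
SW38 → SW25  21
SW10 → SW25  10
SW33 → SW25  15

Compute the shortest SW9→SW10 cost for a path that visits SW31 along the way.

43 hops' cost

Best SW9 to SW31: SW9–SW31 costing 9
Best SW31 to SW10: SW31–SW25–SW10 costing 34
Total via SW31: 9 + 34 = 43 hops' cost.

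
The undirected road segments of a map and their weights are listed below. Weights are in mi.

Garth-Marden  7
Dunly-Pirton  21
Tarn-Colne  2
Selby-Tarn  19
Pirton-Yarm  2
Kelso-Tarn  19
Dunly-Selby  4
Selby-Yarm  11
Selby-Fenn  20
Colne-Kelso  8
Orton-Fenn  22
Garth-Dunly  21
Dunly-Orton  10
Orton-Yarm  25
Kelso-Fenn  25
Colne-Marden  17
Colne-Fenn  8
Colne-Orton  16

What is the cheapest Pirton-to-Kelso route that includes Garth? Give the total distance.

70 mi

Best Pirton to Garth: Pirton → Yarm → Selby → Dunly → Garth costing 38
Shortest Garth→Kelso: Garth → Marden → Colne → Kelso = 32
Total via Garth: 38 + 32 = 70 mi.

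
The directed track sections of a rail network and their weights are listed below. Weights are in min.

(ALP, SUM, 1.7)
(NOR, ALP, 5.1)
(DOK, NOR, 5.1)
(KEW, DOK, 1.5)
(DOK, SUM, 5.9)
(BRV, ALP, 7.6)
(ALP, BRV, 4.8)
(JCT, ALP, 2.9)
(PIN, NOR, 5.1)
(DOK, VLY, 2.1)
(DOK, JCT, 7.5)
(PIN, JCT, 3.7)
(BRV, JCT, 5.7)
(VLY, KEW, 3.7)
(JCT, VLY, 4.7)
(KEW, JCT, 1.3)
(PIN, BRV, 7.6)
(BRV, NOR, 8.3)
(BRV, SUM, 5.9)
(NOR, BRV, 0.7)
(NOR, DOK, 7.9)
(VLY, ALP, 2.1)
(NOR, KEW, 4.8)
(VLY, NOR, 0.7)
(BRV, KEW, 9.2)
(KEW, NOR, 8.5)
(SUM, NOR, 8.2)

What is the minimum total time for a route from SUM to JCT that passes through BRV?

Best SUM to BRV: SUM–NOR–BRV costing 8.9
Shortest BRV→JCT: BRV–JCT = 5.7
Total via BRV: 8.9 + 5.7 = 14.6 min.

14.6 min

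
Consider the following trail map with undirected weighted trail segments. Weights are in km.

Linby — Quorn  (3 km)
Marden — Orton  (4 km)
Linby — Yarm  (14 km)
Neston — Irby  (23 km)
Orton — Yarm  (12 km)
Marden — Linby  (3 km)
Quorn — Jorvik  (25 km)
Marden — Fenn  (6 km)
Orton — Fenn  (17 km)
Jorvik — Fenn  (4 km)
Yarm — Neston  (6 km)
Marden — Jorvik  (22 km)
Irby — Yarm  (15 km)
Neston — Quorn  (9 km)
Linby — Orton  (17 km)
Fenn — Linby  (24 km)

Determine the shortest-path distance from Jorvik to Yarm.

26 km

Settle nodes by increasing distance from Jorvik:
Jorvik: 0
Fenn: 4  (via Jorvik)
Marden: 10  (via Fenn)
Linby: 13  (via Marden)
Orton: 14  (via Marden)
Quorn: 16  (via Linby)
Neston: 25  (via Quorn)
Yarm: 26  (via Orton)
Shortest route: Jorvik–Fenn–Marden–Orton–Yarm = 26 km.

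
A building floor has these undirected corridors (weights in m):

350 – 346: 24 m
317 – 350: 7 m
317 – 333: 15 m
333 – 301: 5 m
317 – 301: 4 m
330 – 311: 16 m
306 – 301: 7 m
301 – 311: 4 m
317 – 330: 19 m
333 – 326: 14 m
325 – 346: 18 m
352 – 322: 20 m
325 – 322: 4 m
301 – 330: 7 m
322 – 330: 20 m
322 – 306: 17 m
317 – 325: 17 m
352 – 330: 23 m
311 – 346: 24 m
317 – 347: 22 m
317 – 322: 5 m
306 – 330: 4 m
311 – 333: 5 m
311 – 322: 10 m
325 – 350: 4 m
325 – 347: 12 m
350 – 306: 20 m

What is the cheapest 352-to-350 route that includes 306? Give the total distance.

45 m

Best 352 to 306: 352 → 330 → 306 costing 27
Shortest 306→350: 306 → 301 → 317 → 350 = 18
Total via 306: 27 + 18 = 45 m.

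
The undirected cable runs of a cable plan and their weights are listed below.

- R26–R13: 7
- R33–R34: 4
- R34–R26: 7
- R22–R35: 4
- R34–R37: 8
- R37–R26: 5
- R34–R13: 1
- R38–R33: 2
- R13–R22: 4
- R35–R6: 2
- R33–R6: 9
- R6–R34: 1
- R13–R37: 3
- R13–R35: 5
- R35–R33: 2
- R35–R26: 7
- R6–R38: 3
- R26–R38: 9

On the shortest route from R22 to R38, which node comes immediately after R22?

Compare a few routes:
R22 - R13 - R34 - R6 - R38: 4+1+1+3 = 9
R22 - R35 - R33 - R38: 4+2+2 = 8
The minimum is 8 via R22 - R35 - R33 - R38.
So from R22 the first move is to R35.

R35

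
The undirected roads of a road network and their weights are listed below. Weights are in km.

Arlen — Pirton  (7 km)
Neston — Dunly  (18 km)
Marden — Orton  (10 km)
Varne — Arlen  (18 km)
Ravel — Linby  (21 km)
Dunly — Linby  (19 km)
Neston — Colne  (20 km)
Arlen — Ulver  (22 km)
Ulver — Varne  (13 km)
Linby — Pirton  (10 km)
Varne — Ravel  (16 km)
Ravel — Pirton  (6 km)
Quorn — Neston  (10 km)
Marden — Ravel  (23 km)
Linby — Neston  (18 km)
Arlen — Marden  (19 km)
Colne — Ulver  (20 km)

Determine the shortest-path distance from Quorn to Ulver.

Enumerating some paths:
Quorn → Neston → Colne → Ulver: 10+20+20 = 50
Quorn → Neston → Linby → Pirton → Ravel → Varne → Ulver: 10+18+10+6+16+13 = 73
Quorn → Neston → Linby → Pirton → Arlen → Ulver: 10+18+10+7+22 = 67
Cheapest is Quorn → Neston → Colne → Ulver at 50 km.

50 km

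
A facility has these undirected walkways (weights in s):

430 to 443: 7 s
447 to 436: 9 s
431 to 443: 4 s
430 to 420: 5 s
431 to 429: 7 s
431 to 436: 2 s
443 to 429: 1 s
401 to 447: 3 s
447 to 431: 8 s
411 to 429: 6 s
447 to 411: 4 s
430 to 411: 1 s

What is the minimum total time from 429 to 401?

Running Dijkstra from 429:
429: 0
443: 1  (via 429)
431: 5  (via 443)
411: 6  (via 429)
436: 7  (via 431)
430: 7  (via 411)
447: 10  (via 411)
420: 12  (via 430)
401: 13  (via 447)
Shortest route: 429 → 411 → 447 → 401 = 13 s.

13 s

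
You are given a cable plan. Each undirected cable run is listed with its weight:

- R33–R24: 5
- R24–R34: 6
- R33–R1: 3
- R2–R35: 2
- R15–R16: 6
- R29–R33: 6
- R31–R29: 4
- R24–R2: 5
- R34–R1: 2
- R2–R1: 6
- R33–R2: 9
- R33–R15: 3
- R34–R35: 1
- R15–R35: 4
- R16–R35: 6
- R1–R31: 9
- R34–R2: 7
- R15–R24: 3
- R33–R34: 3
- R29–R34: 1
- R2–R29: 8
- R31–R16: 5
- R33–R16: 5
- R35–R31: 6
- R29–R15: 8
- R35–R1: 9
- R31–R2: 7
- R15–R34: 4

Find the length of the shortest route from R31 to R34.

Candidate routes:
R31 → R35 → R34: 6+1 = 7
R31 → R29 → R34: 4+1 = 5
R31 → R2 → R35 → R34: 7+2+1 = 10
Cheapest is R31 → R29 → R34 at 5.

5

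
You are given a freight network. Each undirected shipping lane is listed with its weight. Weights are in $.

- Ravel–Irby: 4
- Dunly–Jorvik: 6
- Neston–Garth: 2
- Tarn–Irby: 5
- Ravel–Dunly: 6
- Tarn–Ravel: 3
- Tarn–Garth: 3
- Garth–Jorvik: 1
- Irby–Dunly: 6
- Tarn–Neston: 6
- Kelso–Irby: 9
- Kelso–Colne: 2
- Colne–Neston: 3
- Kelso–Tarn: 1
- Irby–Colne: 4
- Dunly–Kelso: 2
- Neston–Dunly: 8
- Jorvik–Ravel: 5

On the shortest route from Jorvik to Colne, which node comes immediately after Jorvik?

Enumerating some paths:
Jorvik - Garth - Tarn - Kelso - Colne: 1+3+1+2 = 7
Jorvik - Garth - Neston - Colne: 1+2+3 = 6
Jorvik - Ravel - Tarn - Kelso - Colne: 5+3+1+2 = 11
Jorvik - Dunly - Kelso - Colne: 6+2+2 = 10
The minimum is $6 via Jorvik - Garth - Neston - Colne.
So from Jorvik the first move is to Garth.

Garth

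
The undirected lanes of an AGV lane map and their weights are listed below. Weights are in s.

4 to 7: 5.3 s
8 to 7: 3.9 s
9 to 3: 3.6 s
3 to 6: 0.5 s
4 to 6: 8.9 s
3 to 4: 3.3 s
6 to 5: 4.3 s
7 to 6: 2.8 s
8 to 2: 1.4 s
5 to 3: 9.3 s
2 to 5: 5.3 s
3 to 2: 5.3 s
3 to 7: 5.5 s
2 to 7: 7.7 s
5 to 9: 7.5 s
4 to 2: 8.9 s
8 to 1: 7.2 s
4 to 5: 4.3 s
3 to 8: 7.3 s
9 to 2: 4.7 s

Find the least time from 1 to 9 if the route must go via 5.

Best 1 to 5: 1–8–2–5 costing 13.9
Shortest 5→9: 5–9 = 7.5
Total via 5: 13.9 + 7.5 = 21.4 s.

21.4 s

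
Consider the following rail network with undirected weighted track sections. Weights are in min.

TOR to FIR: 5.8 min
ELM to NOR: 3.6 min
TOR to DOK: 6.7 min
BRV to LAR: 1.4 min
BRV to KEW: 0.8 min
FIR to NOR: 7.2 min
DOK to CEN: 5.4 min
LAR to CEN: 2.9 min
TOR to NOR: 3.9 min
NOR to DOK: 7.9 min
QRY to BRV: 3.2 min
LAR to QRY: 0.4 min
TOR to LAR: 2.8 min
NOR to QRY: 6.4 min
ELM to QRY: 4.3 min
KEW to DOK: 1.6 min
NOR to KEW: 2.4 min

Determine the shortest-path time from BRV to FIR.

10 min

Enumerating some paths:
BRV → LAR → TOR → FIR: 1.4+2.8+5.8 = 10
BRV → KEW → NOR → FIR: 0.8+2.4+7.2 = 10.4
The minimum is 10 min via BRV → LAR → TOR → FIR.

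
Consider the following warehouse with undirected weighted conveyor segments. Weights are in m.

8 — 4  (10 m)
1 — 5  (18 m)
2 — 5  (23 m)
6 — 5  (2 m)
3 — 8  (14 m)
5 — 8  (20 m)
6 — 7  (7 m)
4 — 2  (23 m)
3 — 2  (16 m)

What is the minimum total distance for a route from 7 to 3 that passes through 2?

Best 7 to 2: 7–6–5–2 costing 32
Best 2 to 3: 2–3 costing 16
Total via 2: 32 + 16 = 48 m.

48 m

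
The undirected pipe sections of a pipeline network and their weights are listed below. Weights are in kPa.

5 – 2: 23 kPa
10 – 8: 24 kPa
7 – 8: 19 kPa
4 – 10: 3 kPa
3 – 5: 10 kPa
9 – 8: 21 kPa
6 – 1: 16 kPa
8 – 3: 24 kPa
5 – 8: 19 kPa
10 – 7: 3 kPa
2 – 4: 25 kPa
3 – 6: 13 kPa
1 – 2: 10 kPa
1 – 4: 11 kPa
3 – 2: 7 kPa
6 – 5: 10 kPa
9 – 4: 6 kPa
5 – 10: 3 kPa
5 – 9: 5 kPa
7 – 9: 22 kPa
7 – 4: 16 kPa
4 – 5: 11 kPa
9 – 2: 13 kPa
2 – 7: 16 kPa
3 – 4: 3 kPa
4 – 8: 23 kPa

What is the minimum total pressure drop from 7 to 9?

11 kPa

Enumerating some paths:
7–10–4–9: 3+3+6 = 12
7–10–5–9: 3+3+5 = 11
7–9: 22 = 22
Cheapest is 7–10–5–9 at 11 kPa.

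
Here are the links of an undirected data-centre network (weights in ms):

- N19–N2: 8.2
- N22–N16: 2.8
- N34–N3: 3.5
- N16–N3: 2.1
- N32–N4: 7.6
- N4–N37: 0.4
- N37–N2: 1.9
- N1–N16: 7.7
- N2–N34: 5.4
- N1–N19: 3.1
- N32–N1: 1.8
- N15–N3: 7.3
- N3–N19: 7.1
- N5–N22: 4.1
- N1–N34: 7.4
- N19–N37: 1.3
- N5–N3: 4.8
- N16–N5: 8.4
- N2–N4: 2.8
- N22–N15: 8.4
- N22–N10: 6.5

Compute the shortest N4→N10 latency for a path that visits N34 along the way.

22.6 ms

Shortest N4→N34: N4–N37–N2–N34 = 7.7
Shortest N34→N10: N34–N3–N16–N22–N10 = 14.9
Total via N34: 7.7 + 14.9 = 22.6 ms.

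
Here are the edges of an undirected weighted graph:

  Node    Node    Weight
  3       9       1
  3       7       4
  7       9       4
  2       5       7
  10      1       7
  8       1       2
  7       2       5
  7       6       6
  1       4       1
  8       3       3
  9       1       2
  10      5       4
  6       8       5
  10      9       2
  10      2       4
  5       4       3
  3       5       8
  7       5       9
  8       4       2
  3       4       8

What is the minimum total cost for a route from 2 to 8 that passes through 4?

Shortest 2→4: 2–10–9–1–4 = 9
Best 4 to 8: 4–8 costing 2
Total via 4: 9 + 2 = 11.

11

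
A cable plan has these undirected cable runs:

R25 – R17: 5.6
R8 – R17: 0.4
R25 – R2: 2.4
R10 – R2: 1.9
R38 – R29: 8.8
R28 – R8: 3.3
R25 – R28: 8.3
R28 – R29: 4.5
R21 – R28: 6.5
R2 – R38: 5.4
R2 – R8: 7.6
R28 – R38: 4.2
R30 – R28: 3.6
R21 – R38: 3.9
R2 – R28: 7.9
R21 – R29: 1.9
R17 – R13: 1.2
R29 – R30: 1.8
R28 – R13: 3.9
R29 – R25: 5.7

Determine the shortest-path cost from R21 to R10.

Settle nodes by increasing distance from R21:
R21: 0
R29: 1.9  (via R21)
R30: 3.7  (via R29)
R38: 3.9  (via R21)
R28: 6.4  (via R29)
R25: 7.6  (via R29)
R2: 9.3  (via R38)
R8: 9.7  (via R28)
R17: 10.1  (via R8)
R13: 10.3  (via R28)
R10: 11.2  (via R2)
Shortest route: R21–R38–R2–R10 = 11.2.

11.2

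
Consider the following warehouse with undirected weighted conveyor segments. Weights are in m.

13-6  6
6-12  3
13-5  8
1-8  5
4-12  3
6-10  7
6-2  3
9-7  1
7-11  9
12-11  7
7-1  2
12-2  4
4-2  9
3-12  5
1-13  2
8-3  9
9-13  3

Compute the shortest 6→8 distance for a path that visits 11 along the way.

26 m

Shortest 6→11: 6 → 12 → 11 = 10
Shortest 11→8: 11 → 7 → 1 → 8 = 16
Total via 11: 10 + 16 = 26 m.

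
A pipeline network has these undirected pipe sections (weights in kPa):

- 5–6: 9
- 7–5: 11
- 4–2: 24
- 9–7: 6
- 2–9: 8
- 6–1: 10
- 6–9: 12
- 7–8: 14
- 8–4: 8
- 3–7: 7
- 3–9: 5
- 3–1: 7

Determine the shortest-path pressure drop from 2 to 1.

20 kPa

Candidate routes:
2 - 9 - 7 - 5 - 6 - 1: 8+6+11+9+10 = 44
2 - 9 - 3 - 1: 8+5+7 = 20
2 - 9 - 6 - 1: 8+12+10 = 30
2 - 9 - 7 - 3 - 1: 8+6+7+7 = 28
The minimum is 20 kPa via 2 - 9 - 3 - 1.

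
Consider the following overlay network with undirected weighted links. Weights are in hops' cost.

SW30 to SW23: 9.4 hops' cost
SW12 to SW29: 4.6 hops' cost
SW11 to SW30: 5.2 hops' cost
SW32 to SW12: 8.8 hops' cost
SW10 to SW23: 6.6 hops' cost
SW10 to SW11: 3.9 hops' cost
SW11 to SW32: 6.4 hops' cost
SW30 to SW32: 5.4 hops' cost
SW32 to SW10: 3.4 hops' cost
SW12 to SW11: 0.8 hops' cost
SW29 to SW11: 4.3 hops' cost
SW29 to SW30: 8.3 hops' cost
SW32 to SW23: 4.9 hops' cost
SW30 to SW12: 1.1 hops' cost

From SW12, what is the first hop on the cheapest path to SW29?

SW29

Candidate routes:
SW12 → SW11 → SW29: 0.8+4.3 = 5.1
SW12 → SW30 → SW29: 1.1+8.3 = 9.4
SW12 → SW29: 4.6 = 4.6
The minimum is 4.6 hops' cost via SW12 → SW29.
So from SW12 the first move is to SW29.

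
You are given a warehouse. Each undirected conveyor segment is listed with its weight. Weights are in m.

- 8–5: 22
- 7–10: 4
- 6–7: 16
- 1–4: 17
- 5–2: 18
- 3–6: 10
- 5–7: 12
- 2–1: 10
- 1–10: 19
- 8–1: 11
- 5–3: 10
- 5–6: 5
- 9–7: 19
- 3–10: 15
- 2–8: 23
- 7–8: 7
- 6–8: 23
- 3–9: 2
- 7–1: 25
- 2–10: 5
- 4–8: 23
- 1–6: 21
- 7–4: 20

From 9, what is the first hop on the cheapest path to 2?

Candidate routes:
9 - 7 - 10 - 2: 19+4+5 = 28
9 - 3 - 5 - 2: 2+10+18 = 30
9 - 3 - 10 - 2: 2+15+5 = 22
9 - 3 - 5 - 7 - 10 - 2: 2+10+12+4+5 = 33
Cheapest is 9 - 3 - 10 - 2 at 22 m.
So from 9 the first move is to 3.

3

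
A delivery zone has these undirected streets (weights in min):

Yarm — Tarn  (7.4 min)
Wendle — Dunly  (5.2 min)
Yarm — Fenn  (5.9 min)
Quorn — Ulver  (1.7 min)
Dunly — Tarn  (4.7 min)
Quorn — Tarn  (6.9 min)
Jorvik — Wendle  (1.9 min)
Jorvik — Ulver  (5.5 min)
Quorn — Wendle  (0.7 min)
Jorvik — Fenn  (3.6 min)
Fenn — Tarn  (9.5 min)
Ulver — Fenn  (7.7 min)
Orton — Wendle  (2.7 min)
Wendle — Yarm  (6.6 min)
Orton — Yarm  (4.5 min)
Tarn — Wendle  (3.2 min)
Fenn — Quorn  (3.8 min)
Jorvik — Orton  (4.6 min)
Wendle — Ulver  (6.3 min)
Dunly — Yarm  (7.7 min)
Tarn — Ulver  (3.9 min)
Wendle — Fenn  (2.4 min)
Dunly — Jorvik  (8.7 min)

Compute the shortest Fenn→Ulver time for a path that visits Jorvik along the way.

7.9 min

Best Fenn to Jorvik: Fenn–Jorvik costing 3.6
Shortest Jorvik→Ulver: Jorvik–Wendle–Quorn–Ulver = 4.3
Total via Jorvik: 3.6 + 4.3 = 7.9 min.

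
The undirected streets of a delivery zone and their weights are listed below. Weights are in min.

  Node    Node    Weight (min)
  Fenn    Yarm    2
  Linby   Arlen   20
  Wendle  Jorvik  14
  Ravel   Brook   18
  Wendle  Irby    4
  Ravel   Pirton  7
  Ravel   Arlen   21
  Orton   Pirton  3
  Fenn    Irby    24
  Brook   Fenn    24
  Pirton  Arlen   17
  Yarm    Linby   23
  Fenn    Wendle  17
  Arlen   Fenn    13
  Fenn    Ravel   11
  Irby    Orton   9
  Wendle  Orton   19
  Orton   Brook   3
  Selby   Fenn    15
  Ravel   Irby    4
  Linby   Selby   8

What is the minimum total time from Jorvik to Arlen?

43 min

Compare a few routes:
Jorvik–Wendle–Irby–Ravel–Pirton–Arlen: 14+4+4+7+17 = 46
Jorvik–Wendle–Fenn–Arlen: 14+17+13 = 44
Jorvik–Wendle–Irby–Ravel–Arlen: 14+4+4+21 = 43
The minimum is 43 min via Jorvik–Wendle–Irby–Ravel–Arlen.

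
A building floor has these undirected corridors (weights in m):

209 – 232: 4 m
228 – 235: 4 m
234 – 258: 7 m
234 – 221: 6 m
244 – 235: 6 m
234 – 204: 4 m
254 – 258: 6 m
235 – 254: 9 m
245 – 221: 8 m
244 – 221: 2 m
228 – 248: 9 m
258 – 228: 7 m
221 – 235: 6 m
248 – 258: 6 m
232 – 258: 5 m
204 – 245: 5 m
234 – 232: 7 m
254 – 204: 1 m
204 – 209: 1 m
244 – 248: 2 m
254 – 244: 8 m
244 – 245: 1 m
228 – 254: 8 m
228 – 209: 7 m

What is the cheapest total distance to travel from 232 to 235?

15 m

Shortest distances from 232:
232: 0
209: 4  (via 232)
204: 5  (via 209)
258: 5  (via 232)
254: 6  (via 204)
234: 7  (via 232)
245: 10  (via 204)
228: 11  (via 209)
248: 11  (via 258)
244: 11  (via 245)
221: 13  (via 234)
235: 15  (via 254)
Shortest route: 232 → 209 → 204 → 254 → 235 = 15 m.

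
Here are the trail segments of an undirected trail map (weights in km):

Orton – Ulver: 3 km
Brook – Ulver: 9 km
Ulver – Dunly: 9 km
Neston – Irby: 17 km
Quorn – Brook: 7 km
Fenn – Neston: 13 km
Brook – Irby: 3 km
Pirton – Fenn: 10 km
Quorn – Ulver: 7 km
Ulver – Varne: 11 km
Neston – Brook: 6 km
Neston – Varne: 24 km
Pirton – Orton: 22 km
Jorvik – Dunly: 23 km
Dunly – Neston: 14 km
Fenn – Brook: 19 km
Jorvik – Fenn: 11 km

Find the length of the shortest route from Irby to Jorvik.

33 km

Settle nodes by increasing distance from Irby:
Irby: 0
Brook: 3  (via Irby)
Neston: 9  (via Brook)
Quorn: 10  (via Brook)
Ulver: 12  (via Brook)
Orton: 15  (via Ulver)
Dunly: 21  (via Ulver)
Fenn: 22  (via Brook)
Varne: 23  (via Ulver)
Pirton: 32  (via Fenn)
Jorvik: 33  (via Fenn)
Shortest route: Irby → Brook → Fenn → Jorvik = 33 km.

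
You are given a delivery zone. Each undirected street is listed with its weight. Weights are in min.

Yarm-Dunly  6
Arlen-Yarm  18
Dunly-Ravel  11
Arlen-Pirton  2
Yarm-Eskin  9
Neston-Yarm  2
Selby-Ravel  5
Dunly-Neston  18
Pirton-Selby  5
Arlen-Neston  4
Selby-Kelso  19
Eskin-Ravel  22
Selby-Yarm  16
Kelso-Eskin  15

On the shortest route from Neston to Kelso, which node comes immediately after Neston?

Compare a few routes:
Neston → Yarm → Eskin → Kelso: 2+9+15 = 26
Neston → Arlen → Pirton → Selby → Kelso: 4+2+5+19 = 30
Cheapest is Neston → Yarm → Eskin → Kelso at 26 min.
So from Neston the first move is to Yarm.

Yarm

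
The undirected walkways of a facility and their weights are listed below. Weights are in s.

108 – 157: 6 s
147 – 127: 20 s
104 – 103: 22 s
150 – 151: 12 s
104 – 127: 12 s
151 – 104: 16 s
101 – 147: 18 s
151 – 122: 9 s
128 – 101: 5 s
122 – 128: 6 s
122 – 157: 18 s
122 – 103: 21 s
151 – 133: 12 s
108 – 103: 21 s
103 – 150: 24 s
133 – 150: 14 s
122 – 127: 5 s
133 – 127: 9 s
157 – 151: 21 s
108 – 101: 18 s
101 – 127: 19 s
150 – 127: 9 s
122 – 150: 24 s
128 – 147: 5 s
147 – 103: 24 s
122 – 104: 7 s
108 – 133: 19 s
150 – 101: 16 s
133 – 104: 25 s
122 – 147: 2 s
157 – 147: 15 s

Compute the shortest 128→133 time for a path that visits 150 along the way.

Best 128 to 150: 128 → 122 → 127 → 150 costing 20
Best 150 to 133: 150 → 133 costing 14
Total via 150: 20 + 14 = 34 s.

34 s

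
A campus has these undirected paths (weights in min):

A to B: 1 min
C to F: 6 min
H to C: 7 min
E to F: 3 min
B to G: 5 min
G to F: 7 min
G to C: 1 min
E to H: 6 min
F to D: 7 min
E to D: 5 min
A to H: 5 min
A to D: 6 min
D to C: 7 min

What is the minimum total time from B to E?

12 min

Settle nodes by increasing distance from B:
B: 0
A: 1  (via B)
G: 5  (via B)
C: 6  (via G)
H: 6  (via A)
D: 7  (via A)
E: 12  (via H)
Shortest route: B → A → H → E = 12 min.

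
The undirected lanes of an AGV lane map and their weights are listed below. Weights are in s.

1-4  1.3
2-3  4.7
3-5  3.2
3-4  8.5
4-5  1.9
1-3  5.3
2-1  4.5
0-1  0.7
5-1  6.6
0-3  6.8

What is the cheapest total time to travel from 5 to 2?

7.7 s

Settle nodes by increasing distance from 5:
5: 0
4: 1.9  (via 5)
1: 3.2  (via 4)
3: 3.2  (via 5)
0: 3.9  (via 1)
2: 7.7  (via 1)
Shortest route: 5–4–1–2 = 7.7 s.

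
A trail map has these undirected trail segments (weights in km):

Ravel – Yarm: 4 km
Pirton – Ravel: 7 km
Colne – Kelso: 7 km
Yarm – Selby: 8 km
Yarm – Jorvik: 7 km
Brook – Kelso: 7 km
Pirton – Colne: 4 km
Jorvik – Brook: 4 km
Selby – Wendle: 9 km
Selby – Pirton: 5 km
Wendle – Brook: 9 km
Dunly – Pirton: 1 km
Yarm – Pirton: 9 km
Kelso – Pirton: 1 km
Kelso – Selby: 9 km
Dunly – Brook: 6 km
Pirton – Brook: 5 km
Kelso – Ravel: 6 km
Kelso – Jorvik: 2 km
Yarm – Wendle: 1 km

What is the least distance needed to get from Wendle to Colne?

14 km

Compare a few routes:
Wendle–Yarm–Pirton–Colne: 1+9+4 = 14
Wendle–Yarm–Jorvik–Kelso–Pirton–Colne: 1+7+2+1+4 = 15
Cheapest is Wendle–Yarm–Pirton–Colne at 14 km.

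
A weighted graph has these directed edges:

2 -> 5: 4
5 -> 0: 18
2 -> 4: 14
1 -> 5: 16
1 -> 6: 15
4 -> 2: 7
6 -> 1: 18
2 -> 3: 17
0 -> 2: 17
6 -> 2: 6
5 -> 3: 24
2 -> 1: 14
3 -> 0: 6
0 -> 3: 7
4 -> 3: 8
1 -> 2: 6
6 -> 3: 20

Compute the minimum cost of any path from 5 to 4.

Compare a few routes:
5 → 3 → 0 → 2 → 4: 24+6+17+14 = 61
5 → 0 → 2 → 4: 18+17+14 = 49
Cheapest is 5 → 0 → 2 → 4 at 49.

49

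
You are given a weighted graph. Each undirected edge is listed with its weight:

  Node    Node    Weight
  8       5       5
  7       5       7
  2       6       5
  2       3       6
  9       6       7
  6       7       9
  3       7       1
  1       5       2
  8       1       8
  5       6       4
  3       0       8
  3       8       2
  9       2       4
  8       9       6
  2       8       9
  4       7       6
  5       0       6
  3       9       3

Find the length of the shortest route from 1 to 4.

Compare a few routes:
1 - 5 - 8 - 3 - 7 - 4: 2+5+2+1+6 = 16
1 - 8 - 3 - 7 - 4: 8+2+1+6 = 17
1 - 5 - 7 - 4: 2+7+6 = 15
The minimum is 15 via 1 - 5 - 7 - 4.

15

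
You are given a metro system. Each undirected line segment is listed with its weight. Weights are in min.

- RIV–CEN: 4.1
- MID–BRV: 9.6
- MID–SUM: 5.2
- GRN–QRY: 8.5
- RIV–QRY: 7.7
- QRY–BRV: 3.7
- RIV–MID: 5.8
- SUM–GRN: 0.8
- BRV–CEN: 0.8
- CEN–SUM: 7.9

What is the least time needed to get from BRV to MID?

Shortest distances from BRV:
BRV: 0
CEN: 0.8  (via BRV)
QRY: 3.7  (via BRV)
RIV: 4.9  (via CEN)
SUM: 8.7  (via CEN)
GRN: 9.5  (via SUM)
MID: 9.6  (via BRV)
Shortest route: BRV–MID = 9.6 min.

9.6 min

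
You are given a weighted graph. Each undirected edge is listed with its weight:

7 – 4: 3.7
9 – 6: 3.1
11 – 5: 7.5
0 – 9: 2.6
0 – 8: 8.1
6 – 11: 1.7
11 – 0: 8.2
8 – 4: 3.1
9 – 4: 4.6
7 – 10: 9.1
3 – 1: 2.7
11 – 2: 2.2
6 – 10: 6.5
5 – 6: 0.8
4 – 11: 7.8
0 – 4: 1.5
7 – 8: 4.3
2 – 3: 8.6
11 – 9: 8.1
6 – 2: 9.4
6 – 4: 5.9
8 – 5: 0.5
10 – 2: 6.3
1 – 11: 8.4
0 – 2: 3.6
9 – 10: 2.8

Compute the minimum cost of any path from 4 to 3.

13.7

Compare a few routes:
4–0–2–3: 1.5+3.6+8.6 = 13.7
4–8–5–6–11–2–3: 3.1+0.5+0.8+1.7+2.2+8.6 = 16.9
Cheapest is 4–0–2–3 at 13.7.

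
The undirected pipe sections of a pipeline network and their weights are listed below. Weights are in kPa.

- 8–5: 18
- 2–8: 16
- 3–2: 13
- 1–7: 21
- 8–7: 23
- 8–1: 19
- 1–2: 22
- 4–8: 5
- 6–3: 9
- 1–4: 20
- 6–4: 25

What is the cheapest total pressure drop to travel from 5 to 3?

Settle nodes by increasing distance from 5:
5: 0
8: 18  (via 5)
4: 23  (via 8)
2: 34  (via 8)
1: 37  (via 8)
7: 41  (via 8)
3: 47  (via 2)
Shortest route: 5–8–2–3 = 47 kPa.

47 kPa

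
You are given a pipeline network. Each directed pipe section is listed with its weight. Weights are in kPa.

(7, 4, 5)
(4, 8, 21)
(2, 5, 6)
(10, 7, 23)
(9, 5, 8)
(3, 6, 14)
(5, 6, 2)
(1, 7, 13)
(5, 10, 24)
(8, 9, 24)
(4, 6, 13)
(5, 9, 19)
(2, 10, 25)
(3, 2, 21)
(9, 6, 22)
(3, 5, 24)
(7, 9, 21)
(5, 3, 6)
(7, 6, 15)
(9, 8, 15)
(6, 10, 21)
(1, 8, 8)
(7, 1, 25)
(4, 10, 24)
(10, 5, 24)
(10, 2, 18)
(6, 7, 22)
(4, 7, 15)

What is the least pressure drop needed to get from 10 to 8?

Settle nodes by increasing distance from 10:
10: 0
2: 18  (via 10)
7: 23  (via 10)
5: 24  (via 10)
6: 26  (via 5)
4: 28  (via 7)
3: 30  (via 5)
9: 43  (via 5)
1: 48  (via 7)
8: 49  (via 4)
Shortest route: 10–7–4–8 = 49 kPa.

49 kPa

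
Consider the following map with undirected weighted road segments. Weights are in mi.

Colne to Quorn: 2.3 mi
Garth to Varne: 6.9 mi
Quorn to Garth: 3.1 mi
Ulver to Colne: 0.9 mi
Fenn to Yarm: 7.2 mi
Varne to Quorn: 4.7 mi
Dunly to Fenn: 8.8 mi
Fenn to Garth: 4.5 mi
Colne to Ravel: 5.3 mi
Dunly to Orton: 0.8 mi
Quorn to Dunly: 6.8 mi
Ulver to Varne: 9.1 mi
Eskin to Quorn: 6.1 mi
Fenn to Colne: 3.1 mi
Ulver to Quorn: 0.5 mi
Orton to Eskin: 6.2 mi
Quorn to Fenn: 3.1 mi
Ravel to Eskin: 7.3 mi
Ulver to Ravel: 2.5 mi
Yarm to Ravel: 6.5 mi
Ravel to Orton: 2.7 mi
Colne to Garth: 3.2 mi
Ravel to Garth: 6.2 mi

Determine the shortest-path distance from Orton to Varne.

10.4 mi

Compare a few routes:
Orton - Dunly - Quorn - Varne: 0.8+6.8+4.7 = 12.3
Orton - Ravel - Ulver - Quorn - Varne: 2.7+2.5+0.5+4.7 = 10.4
Orton - Ravel - Ulver - Colne - Quorn - Varne: 2.7+2.5+0.9+2.3+4.7 = 13.1
Cheapest is Orton - Ravel - Ulver - Quorn - Varne at 10.4 mi.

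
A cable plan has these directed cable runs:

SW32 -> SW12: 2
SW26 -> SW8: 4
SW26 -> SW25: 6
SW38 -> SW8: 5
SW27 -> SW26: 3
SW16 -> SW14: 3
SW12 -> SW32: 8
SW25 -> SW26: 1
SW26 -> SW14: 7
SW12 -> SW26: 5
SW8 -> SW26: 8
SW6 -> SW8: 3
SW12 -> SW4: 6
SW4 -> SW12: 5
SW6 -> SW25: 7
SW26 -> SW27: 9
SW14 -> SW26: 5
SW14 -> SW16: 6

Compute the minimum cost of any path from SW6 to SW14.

Shortest distances from SW6:
SW6: 0
SW8: 3  (via SW6)
SW25: 7  (via SW6)
SW26: 8  (via SW25)
SW14: 15  (via SW26)
Shortest route: SW6 → SW25 → SW26 → SW14 = 15.

15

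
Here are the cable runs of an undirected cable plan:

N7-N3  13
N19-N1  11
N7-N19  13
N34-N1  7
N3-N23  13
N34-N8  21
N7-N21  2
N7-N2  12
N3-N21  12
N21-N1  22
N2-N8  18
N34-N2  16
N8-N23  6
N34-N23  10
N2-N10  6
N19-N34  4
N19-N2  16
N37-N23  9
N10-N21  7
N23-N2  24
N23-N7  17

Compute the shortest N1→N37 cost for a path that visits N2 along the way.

Best N1 to N2: N1–N34–N2 costing 23
Shortest N2→N37: N2–N23–N37 = 33
Total via N2: 23 + 33 = 56.

56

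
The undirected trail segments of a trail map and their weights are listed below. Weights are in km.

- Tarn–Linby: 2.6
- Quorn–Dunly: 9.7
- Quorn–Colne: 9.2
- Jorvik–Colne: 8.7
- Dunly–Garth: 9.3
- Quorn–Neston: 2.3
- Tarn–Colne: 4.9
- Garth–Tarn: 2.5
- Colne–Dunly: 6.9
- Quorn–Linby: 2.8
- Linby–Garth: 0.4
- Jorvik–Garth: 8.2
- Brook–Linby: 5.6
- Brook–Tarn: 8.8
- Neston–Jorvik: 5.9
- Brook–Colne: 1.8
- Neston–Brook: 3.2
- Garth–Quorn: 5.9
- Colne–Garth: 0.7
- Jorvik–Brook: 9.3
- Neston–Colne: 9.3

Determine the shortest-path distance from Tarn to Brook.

Compare a few routes:
Tarn → Linby → Garth → Colne → Brook: 2.6+0.4+0.7+1.8 = 5.5
Tarn → Garth → Colne → Brook: 2.5+0.7+1.8 = 5
Tarn → Colne → Brook: 4.9+1.8 = 6.7
The minimum is 5 km via Tarn → Garth → Colne → Brook.

5 km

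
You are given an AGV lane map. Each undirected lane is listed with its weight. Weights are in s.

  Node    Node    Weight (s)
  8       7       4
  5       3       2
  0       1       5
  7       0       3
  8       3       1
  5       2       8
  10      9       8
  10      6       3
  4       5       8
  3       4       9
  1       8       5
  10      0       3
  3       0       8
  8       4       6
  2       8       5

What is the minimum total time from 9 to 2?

23 s

Enumerating some paths:
9–10–0–3–8–2: 8+3+8+1+5 = 25
9–10–0–7–8–2: 8+3+3+4+5 = 23
The minimum is 23 s via 9–10–0–7–8–2.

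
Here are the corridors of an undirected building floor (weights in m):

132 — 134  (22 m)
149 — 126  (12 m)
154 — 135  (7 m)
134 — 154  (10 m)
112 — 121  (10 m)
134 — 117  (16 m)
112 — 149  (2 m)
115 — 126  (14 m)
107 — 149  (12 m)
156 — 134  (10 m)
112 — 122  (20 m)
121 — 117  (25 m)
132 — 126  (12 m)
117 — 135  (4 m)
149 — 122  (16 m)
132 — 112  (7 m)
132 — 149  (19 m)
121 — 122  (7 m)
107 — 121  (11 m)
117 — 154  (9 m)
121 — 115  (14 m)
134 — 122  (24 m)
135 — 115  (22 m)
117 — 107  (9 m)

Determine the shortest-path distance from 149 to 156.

41 m

Running Dijkstra from 149:
149: 0
112: 2  (via 149)
132: 9  (via 112)
107: 12  (via 149)
121: 12  (via 112)
126: 12  (via 149)
122: 16  (via 149)
117: 21  (via 107)
135: 25  (via 117)
115: 26  (via 121)
154: 30  (via 117)
134: 31  (via 132)
156: 41  (via 134)
Shortest route: 149 → 112 → 132 → 134 → 156 = 41 m.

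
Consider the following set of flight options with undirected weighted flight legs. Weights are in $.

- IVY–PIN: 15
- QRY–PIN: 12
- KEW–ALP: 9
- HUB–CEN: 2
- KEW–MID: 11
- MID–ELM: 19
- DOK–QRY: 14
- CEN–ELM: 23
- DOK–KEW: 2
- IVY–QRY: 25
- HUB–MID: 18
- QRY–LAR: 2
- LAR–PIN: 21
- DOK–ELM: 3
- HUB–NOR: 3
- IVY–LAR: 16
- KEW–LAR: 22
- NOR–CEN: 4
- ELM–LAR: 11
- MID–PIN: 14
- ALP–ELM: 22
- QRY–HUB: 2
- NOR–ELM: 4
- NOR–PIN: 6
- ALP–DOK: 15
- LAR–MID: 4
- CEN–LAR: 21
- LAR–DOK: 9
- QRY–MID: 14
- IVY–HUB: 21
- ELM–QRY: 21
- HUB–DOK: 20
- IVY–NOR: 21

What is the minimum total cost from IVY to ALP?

$36

Enumerating some paths:
IVY - NOR - ELM - DOK - KEW - ALP: 21+4+3+2+9 = 39
IVY - LAR - DOK - KEW - ALP: 16+9+2+9 = 36
IVY - PIN - NOR - ELM - DOK - KEW - ALP: 15+6+4+3+2+9 = 39
Cheapest is IVY - LAR - DOK - KEW - ALP at $36.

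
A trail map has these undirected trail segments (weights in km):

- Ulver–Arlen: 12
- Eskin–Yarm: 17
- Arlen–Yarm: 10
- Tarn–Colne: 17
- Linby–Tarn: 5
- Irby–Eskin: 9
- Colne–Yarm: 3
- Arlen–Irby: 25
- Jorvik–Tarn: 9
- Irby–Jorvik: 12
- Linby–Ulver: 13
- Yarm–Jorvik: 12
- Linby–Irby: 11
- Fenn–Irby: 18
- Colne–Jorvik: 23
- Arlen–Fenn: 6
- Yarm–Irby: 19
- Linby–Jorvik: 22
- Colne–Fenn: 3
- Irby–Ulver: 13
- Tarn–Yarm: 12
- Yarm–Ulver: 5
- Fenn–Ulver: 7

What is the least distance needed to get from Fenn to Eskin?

Enumerating some paths:
Fenn - Colne - Yarm - Eskin: 3+3+17 = 23
Fenn - Ulver - Yarm - Eskin: 7+5+17 = 29
Fenn - Ulver - Irby - Eskin: 7+13+9 = 29
Fenn - Irby - Eskin: 18+9 = 27
Cheapest is Fenn - Colne - Yarm - Eskin at 23 km.

23 km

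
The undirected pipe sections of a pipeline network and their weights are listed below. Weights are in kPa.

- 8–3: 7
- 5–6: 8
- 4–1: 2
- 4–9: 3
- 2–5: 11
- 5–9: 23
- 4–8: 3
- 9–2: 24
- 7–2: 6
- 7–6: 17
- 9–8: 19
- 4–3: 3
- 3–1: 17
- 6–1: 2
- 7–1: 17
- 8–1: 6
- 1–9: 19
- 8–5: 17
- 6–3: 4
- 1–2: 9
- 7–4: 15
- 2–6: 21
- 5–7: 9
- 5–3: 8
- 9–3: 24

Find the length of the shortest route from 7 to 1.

15 kPa

Running Dijkstra from 7:
7: 0
2: 6  (via 7)
5: 9  (via 7)
1: 15  (via 2)
Shortest route: 7–2–1 = 15 kPa.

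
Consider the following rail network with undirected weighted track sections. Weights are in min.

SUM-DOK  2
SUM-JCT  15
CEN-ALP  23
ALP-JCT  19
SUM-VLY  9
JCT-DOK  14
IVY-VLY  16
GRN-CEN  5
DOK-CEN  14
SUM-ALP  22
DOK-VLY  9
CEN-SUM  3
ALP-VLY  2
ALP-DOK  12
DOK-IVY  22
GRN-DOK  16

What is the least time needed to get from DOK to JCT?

14 min

Candidate routes:
DOK → SUM → JCT: 2+15 = 17
DOK → JCT: 14 = 14
DOK → VLY → ALP → JCT: 9+2+19 = 30
DOK → ALP → JCT: 12+19 = 31
The minimum is 14 min via DOK → JCT.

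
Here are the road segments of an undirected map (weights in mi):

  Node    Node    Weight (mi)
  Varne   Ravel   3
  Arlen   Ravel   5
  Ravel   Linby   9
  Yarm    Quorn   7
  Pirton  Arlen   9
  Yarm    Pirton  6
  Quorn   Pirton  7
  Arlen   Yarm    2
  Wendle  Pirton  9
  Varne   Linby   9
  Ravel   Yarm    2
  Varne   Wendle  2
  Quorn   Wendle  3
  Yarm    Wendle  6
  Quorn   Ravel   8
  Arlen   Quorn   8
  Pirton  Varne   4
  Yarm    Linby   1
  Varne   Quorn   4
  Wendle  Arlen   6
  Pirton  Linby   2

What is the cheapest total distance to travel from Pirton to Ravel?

5 mi

Candidate routes:
Pirton–Varne–Ravel: 4+3 = 7
Pirton–Linby–Yarm–Ravel: 2+1+2 = 5
Cheapest is Pirton–Linby–Yarm–Ravel at 5 mi.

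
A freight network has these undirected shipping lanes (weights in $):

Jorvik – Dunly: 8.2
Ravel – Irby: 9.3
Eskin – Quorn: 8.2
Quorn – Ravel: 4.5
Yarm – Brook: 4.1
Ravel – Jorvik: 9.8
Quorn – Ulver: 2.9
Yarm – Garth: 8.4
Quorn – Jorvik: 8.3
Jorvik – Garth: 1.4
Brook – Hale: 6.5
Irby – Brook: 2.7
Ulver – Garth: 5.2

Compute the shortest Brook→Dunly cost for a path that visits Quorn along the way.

$33

Best Brook to Quorn: Brook → Irby → Ravel → Quorn costing 16.5
Shortest Quorn→Dunly: Quorn → Jorvik → Dunly = 16.5
Total via Quorn: 16.5 + 16.5 = $33.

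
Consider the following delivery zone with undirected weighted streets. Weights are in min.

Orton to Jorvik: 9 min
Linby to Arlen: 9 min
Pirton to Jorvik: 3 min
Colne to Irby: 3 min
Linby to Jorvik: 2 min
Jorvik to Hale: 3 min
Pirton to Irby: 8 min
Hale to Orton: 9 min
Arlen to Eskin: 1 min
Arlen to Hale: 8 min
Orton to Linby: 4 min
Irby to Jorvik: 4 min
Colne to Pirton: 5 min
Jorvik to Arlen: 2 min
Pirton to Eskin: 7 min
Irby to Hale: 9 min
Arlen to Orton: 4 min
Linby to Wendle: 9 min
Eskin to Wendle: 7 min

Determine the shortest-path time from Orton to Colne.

Compare a few routes:
Orton–Arlen–Jorvik–Pirton–Colne: 4+2+3+5 = 14
Orton–Linby–Jorvik–Pirton–Colne: 4+2+3+5 = 14
Orton–Linby–Jorvik–Irby–Colne: 4+2+4+3 = 13
The minimum is 13 min via Orton–Linby–Jorvik–Irby–Colne.

13 min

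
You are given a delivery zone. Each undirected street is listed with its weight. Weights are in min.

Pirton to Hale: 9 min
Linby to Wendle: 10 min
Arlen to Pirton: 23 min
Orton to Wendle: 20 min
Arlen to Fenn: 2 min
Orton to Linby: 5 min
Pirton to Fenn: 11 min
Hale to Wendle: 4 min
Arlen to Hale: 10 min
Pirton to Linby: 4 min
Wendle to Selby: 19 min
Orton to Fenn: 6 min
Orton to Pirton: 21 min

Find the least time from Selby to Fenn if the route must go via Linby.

Shortest Selby→Linby: Selby–Wendle–Linby = 29
Shortest Linby→Fenn: Linby–Orton–Fenn = 11
Total via Linby: 29 + 11 = 40 min.

40 min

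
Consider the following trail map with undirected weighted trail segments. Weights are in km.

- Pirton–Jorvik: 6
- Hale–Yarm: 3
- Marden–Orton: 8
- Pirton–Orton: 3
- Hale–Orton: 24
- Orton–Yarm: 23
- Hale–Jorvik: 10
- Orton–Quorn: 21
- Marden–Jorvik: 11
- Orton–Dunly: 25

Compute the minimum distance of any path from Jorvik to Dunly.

34 km

Enumerating some paths:
Jorvik - Hale - Orton - Dunly: 10+24+25 = 59
Jorvik - Hale - Yarm - Orton - Dunly: 10+3+23+25 = 61
Jorvik - Marden - Orton - Dunly: 11+8+25 = 44
Jorvik - Pirton - Orton - Dunly: 6+3+25 = 34
Cheapest is Jorvik - Pirton - Orton - Dunly at 34 km.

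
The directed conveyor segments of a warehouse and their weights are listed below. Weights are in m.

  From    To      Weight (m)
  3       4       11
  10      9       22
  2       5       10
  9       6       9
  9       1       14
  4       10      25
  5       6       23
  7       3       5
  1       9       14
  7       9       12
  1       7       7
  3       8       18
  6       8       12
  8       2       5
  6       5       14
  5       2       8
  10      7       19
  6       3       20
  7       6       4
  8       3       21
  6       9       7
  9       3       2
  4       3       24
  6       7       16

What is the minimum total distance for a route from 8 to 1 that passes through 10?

Best 8 to 10: 8 → 3 → 4 → 10 costing 57
Best 10 to 1: 10 → 9 → 1 costing 36
Total via 10: 57 + 36 = 93 m.

93 m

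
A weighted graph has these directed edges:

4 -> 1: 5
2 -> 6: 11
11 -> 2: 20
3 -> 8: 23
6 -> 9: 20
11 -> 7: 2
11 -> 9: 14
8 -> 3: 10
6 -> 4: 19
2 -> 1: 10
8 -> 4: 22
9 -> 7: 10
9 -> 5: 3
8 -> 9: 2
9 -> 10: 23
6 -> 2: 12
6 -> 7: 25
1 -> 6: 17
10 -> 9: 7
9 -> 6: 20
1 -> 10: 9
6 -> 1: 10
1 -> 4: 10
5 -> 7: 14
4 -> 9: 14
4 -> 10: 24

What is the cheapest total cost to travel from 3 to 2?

57

Shortest distances from 3:
3: 0
8: 23  (via 3)
9: 25  (via 8)
5: 28  (via 9)
7: 35  (via 9)
4: 45  (via 8)
6: 45  (via 9)
10: 48  (via 9)
1: 50  (via 4)
2: 57  (via 6)
Shortest route: 3 → 8 → 9 → 6 → 2 = 57.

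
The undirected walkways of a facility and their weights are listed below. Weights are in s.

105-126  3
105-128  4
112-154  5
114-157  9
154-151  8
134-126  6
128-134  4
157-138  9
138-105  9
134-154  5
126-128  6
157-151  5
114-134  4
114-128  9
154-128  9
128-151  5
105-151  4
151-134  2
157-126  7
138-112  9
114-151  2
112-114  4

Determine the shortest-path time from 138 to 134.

15 s

Shortest distances from 138:
138: 0
105: 9  (via 138)
157: 9  (via 138)
112: 9  (via 138)
126: 12  (via 105)
114: 13  (via 112)
151: 13  (via 105)
128: 13  (via 105)
154: 14  (via 112)
134: 15  (via 151)
Shortest route: 138–105–151–134 = 15 s.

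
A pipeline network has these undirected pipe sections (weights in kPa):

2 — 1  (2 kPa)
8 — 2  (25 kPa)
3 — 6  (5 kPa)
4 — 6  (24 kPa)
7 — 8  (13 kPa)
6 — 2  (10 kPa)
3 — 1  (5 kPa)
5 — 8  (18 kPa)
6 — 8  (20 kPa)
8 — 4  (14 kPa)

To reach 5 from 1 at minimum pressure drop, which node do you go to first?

Candidate routes:
1 → 3 → 6 → 8 → 5: 5+5+20+18 = 48
1 → 2 → 8 → 5: 2+25+18 = 45
Cheapest is 1 → 2 → 8 → 5 at 45 kPa.
So from 1 the first move is to 2.

2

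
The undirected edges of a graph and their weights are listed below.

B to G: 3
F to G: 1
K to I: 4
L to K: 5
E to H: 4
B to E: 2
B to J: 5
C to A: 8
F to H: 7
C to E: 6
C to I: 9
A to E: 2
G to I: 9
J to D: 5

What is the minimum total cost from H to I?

Running Dijkstra from H:
H: 0
E: 4  (via H)
A: 6  (via E)
B: 6  (via E)
F: 7  (via H)
G: 8  (via F)
C: 10  (via E)
J: 11  (via B)
D: 16  (via J)
I: 17  (via G)
Shortest route: H–F–G–I = 17.

17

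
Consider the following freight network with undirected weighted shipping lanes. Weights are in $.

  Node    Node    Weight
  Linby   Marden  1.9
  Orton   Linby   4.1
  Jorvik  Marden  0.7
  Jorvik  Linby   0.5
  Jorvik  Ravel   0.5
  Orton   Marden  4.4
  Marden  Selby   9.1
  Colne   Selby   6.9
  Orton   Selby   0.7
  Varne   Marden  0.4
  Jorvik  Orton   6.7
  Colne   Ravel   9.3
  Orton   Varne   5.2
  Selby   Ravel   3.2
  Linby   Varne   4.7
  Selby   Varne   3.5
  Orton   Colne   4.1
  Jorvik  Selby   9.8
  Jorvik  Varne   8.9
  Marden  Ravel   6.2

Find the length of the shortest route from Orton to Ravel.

Running Dijkstra from Orton:
Orton: 0
Selby: 0.7  (via Orton)
Ravel: 3.9  (via Selby)
Shortest route: Orton–Selby–Ravel = $3.9.

$3.9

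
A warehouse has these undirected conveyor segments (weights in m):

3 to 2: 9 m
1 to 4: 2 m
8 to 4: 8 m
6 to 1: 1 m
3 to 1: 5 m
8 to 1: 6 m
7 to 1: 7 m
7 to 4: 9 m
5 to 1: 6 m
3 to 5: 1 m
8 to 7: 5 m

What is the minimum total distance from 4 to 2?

Candidate routes:
4–8–1–3–2: 8+6+5+9 = 28
4–1–3–2: 2+5+9 = 16
4–1–5–3–2: 2+6+1+9 = 18
4–7–1–3–2: 9+7+5+9 = 30
The minimum is 16 m via 4–1–3–2.

16 m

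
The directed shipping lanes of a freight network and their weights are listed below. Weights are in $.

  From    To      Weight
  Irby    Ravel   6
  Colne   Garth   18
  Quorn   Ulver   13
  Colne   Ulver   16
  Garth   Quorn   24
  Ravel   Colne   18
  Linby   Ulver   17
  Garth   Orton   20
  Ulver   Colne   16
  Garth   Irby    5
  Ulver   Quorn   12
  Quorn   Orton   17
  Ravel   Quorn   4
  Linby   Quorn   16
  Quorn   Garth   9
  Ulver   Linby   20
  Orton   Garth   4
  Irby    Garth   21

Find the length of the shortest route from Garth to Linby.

Running Dijkstra from Garth:
Garth: 0
Irby: 5  (via Garth)
Ravel: 11  (via Irby)
Quorn: 15  (via Ravel)
Orton: 20  (via Garth)
Ulver: 28  (via Quorn)
Colne: 29  (via Ravel)
Linby: 48  (via Ulver)
Shortest route: Garth → Irby → Ravel → Quorn → Ulver → Linby = $48.

$48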